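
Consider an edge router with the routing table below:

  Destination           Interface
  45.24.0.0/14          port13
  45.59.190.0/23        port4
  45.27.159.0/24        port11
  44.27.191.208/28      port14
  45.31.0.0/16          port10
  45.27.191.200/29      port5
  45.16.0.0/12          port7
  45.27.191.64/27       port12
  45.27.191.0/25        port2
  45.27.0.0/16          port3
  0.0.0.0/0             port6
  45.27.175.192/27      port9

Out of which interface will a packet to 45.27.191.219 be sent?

port3

Routes whose prefix contains 45.27.191.219:
  0.0.0.0/0 (default, matches everything) -> port6
  45.16.0.0/12 (45.16.0.0 - 45.31.255.255) -> port7
  45.24.0.0/14 (45.24.0.0 - 45.27.255.255) -> port13
  45.27.0.0/16 (45.27.0.0 - 45.27.255.255) -> port3
More-specific entries that do NOT match:
  45.27.191.200/29 (45.27.191.200 - 45.27.191.207) does not contain 45.27.191.219
  44.27.191.208/28 (44.27.191.208 - 44.27.191.223) does not contain 45.27.191.219
  45.27.191.64/27 (45.27.191.64 - 45.27.191.95) does not contain 45.27.191.219
  45.27.175.192/27 (45.27.175.192 - 45.27.175.223) does not contain 45.27.191.219
  45.27.191.0/25 (45.27.191.0 - 45.27.191.127) does not contain 45.27.191.219
  45.27.159.0/24 (45.27.159.0 - 45.27.159.255) does not contain 45.27.191.219
  45.59.190.0/23 (45.59.190.0 - 45.59.191.255) does not contain 45.27.191.219
Longest matching prefix is /16 -> interface port3.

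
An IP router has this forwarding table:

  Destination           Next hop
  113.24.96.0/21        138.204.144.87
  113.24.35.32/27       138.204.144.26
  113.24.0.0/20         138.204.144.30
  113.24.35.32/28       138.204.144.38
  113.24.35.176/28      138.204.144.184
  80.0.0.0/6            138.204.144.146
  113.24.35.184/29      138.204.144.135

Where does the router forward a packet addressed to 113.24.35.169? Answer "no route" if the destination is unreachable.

no route

No entry's prefix contains 113.24.35.169; there is no default route.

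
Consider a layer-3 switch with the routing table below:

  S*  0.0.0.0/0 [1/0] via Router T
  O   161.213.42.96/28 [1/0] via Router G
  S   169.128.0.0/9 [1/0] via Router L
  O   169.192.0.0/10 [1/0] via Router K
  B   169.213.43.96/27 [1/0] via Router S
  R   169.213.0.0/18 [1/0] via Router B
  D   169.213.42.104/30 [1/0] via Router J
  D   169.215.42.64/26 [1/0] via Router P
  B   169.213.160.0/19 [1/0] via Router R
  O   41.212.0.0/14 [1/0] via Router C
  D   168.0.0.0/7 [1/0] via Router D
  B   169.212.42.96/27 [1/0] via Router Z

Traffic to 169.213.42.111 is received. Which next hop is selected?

Routes whose prefix contains 169.213.42.111:
  0.0.0.0/0 (default, matches everything) -> Router T
  168.0.0.0/7 (168.0.0.0 - 169.255.255.255) -> Router D
  169.128.0.0/9 (169.128.0.0 - 169.255.255.255) -> Router L
  169.192.0.0/10 (169.192.0.0 - 169.255.255.255) -> Router K
  169.213.0.0/18 (169.213.0.0 - 169.213.63.255) -> Router B
More-specific entries that do NOT match:
  169.213.42.104/30 (169.213.42.104 - 169.213.42.107) does not contain 169.213.42.111
  161.213.42.96/28 (161.213.42.96 - 161.213.42.111) does not contain 169.213.42.111
  169.213.43.96/27 (169.213.43.96 - 169.213.43.127) does not contain 169.213.42.111
  169.212.42.96/27 (169.212.42.96 - 169.212.42.127) does not contain 169.213.42.111
  169.215.42.64/26 (169.215.42.64 - 169.215.42.127) does not contain 169.213.42.111
  169.213.160.0/19 (169.213.160.0 - 169.213.191.255) does not contain 169.213.42.111
Longest matching prefix is /18 -> next hop Router B.

Router B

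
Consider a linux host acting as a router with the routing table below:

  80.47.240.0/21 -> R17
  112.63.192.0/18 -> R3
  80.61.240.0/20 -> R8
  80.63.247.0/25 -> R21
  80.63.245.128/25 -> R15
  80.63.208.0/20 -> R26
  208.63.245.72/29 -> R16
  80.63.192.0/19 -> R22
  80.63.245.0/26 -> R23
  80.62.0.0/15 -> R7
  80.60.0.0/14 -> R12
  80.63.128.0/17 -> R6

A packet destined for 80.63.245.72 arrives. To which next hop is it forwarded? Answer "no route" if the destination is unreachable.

Routes whose prefix contains 80.63.245.72:
  80.60.0.0/14 (80.60.0.0 - 80.63.255.255) -> R12
  80.62.0.0/15 (80.62.0.0 - 80.63.255.255) -> R7
  80.63.128.0/17 (80.63.128.0 - 80.63.255.255) -> R6
More-specific entries that do NOT match:
  208.63.245.72/29 (208.63.245.72 - 208.63.245.79) does not contain 80.63.245.72
  80.63.245.0/26 (80.63.245.0 - 80.63.245.63) does not contain 80.63.245.72
  80.63.247.0/25 (80.63.247.0 - 80.63.247.127) does not contain 80.63.245.72
  80.63.245.128/25 (80.63.245.128 - 80.63.245.255) does not contain 80.63.245.72
  80.47.240.0/21 (80.47.240.0 - 80.47.247.255) does not contain 80.63.245.72
  80.61.240.0/20 (80.61.240.0 - 80.61.255.255) does not contain 80.63.245.72
  80.63.208.0/20 (80.63.208.0 - 80.63.223.255) does not contain 80.63.245.72
  80.63.192.0/19 (80.63.192.0 - 80.63.223.255) does not contain 80.63.245.72
  112.63.192.0/18 (112.63.192.0 - 112.63.255.255) does not contain 80.63.245.72
Longest matching prefix is /17 -> next hop R6.

R6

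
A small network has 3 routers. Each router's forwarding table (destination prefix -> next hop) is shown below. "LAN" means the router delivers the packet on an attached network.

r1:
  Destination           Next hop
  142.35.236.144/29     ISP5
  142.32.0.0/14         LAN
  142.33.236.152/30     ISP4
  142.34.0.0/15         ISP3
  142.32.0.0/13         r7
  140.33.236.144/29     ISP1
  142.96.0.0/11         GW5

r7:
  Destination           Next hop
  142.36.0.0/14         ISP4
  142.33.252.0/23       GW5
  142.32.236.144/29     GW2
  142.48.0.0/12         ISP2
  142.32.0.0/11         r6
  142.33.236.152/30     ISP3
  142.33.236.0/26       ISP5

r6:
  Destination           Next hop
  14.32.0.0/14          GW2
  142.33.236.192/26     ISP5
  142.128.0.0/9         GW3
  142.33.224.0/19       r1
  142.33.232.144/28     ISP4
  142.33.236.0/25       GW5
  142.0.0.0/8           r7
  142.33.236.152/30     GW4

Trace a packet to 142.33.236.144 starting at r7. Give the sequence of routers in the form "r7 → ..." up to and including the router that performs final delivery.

At r7: longest match for 142.33.236.144 is 142.32.0.0/11 -> r6
At r6: longest match for 142.33.236.144 is 142.33.224.0/19 -> r1
At r1: longest match for 142.33.236.144 is 142.32.0.0/14 -> LAN

r7 → r6 → r1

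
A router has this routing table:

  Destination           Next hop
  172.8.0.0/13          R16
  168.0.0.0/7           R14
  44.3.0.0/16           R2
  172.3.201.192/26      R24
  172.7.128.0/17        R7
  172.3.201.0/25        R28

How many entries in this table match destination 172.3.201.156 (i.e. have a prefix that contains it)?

No listed prefix contains 172.3.201.156.
Total matching entries: 0.

0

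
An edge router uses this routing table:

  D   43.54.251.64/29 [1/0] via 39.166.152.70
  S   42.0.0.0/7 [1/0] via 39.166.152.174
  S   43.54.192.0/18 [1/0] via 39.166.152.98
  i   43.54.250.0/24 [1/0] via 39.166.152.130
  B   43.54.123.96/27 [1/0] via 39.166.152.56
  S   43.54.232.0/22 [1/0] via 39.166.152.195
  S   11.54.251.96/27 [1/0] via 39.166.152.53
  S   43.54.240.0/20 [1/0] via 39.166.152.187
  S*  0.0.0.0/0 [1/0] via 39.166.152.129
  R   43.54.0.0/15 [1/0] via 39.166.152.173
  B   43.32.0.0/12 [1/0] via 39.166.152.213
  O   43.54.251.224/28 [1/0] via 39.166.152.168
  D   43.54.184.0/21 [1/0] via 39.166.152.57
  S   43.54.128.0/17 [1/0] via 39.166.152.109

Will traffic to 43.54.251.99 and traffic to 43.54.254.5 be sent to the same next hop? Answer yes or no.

yes

43.54.251.99: longest match 43.54.240.0/20 -> 39.166.152.187
43.54.254.5: longest match 43.54.240.0/20 -> 39.166.152.187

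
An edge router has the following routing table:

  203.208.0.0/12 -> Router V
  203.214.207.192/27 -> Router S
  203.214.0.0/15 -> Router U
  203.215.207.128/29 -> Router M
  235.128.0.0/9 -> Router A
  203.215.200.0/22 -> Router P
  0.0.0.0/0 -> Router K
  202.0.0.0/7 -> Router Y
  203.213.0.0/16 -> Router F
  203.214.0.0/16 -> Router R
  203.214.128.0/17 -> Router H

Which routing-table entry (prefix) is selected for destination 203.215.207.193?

203.214.0.0/15

Entries matching 203.215.207.193:
  0.0.0.0/0 (default, matches everything)
  202.0.0.0/7 (202.0.0.0 - 203.255.255.255)
  203.208.0.0/12 (203.208.0.0 - 203.223.255.255)
  203.214.0.0/15 (203.214.0.0 - 203.215.255.255)
Most specific is 203.214.0.0/15.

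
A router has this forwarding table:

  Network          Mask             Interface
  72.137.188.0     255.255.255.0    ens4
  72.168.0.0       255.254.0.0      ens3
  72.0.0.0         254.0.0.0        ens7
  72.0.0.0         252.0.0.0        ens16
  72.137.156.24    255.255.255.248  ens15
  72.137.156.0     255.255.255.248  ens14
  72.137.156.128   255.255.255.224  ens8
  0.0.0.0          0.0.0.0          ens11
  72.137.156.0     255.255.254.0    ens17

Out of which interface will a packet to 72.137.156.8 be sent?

ens17

Routes whose prefix contains 72.137.156.8:
  0.0.0.0/0 (default, matches everything) -> ens11
  72.0.0.0/6 (72.0.0.0 - 75.255.255.255) -> ens16
  72.0.0.0/7 (72.0.0.0 - 73.255.255.255) -> ens7
  72.137.156.0/23 (72.137.156.0 - 72.137.157.255) -> ens17
More-specific entries that do NOT match:
  72.137.156.24/29 (72.137.156.24 - 72.137.156.31) does not contain 72.137.156.8
  72.137.156.0/29 (72.137.156.0 - 72.137.156.7) does not contain 72.137.156.8
  72.137.156.128/27 (72.137.156.128 - 72.137.156.159) does not contain 72.137.156.8
  72.137.188.0/24 (72.137.188.0 - 72.137.188.255) does not contain 72.137.156.8
Longest matching prefix is /23 -> interface ens17.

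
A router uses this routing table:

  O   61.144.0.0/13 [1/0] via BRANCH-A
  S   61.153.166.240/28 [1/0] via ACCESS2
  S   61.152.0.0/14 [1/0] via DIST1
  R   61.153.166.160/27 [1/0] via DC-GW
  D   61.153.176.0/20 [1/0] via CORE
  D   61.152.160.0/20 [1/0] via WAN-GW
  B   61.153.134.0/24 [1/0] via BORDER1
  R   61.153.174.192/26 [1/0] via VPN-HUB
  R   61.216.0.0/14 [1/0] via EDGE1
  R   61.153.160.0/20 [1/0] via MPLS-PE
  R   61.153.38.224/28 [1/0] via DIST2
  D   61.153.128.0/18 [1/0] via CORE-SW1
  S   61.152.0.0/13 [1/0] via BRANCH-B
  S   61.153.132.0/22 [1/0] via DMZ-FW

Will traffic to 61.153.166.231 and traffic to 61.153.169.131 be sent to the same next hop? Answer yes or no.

61.153.166.231: longest match 61.153.160.0/20 -> MPLS-PE
61.153.169.131: longest match 61.153.160.0/20 -> MPLS-PE

yes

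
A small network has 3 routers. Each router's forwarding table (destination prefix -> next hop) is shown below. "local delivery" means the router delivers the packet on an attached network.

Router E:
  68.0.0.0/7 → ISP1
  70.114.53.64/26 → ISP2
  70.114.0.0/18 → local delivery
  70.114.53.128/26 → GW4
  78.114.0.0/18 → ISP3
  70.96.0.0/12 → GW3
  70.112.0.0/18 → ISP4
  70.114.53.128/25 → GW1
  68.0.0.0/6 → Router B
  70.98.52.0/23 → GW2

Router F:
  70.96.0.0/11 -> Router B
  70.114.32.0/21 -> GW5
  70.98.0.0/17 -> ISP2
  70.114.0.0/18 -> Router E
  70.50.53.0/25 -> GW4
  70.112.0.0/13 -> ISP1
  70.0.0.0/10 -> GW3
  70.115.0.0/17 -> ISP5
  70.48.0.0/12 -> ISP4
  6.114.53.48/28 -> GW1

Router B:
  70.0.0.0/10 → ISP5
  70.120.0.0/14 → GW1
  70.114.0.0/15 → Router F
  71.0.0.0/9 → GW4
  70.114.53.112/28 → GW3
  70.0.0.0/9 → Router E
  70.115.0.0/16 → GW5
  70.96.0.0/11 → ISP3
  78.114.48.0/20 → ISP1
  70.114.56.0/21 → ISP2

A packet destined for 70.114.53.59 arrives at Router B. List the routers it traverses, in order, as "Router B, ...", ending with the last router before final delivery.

Router B, Router F, Router E

At Router B: longest match for 70.114.53.59 is 70.114.0.0/15 -> Router F
At Router F: longest match for 70.114.53.59 is 70.114.0.0/18 -> Router E
At Router E: longest match for 70.114.53.59 is 70.114.0.0/18 -> local delivery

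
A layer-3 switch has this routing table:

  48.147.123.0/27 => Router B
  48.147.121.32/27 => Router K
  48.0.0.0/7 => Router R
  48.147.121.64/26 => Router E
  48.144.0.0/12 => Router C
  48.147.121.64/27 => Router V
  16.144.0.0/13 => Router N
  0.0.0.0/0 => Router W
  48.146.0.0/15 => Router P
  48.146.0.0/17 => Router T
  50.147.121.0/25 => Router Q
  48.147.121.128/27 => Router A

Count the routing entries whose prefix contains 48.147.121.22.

Prefixes containing 48.147.121.22:
  0.0.0.0/0 (default, matches everything)
  48.0.0.0/7 (48.0.0.0 - 49.255.255.255)
  48.144.0.0/12 (48.144.0.0 - 48.159.255.255)
  48.146.0.0/15 (48.146.0.0 - 48.147.255.255)
Total matching entries: 4.

4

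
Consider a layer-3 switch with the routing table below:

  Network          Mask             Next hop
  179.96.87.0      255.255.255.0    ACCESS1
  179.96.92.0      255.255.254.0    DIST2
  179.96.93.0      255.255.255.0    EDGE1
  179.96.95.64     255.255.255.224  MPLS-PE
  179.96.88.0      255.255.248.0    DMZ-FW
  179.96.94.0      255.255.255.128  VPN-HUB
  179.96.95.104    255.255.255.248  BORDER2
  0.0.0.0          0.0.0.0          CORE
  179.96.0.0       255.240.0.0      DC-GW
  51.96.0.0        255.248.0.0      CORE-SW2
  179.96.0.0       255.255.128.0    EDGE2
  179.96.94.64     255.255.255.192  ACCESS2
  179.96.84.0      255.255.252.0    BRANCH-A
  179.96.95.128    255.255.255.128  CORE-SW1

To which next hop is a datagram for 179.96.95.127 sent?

Routes whose prefix contains 179.96.95.127:
  0.0.0.0/0 (default, matches everything) -> CORE
  179.96.0.0/12 (179.96.0.0 - 179.111.255.255) -> DC-GW
  179.96.0.0/17 (179.96.0.0 - 179.96.127.255) -> EDGE2
  179.96.88.0/21 (179.96.88.0 - 179.96.95.255) -> DMZ-FW
More-specific entries that do NOT match:
  179.96.95.104/29 (179.96.95.104 - 179.96.95.111) does not contain 179.96.95.127
  179.96.95.64/27 (179.96.95.64 - 179.96.95.95) does not contain 179.96.95.127
  179.96.94.64/26 (179.96.94.64 - 179.96.94.127) does not contain 179.96.95.127
  179.96.94.0/25 (179.96.94.0 - 179.96.94.127) does not contain 179.96.95.127
  179.96.95.128/25 (179.96.95.128 - 179.96.95.255) does not contain 179.96.95.127
  179.96.87.0/24 (179.96.87.0 - 179.96.87.255) does not contain 179.96.95.127
  179.96.93.0/24 (179.96.93.0 - 179.96.93.255) does not contain 179.96.95.127
  179.96.92.0/23 (179.96.92.0 - 179.96.93.255) does not contain 179.96.95.127
  179.96.84.0/22 (179.96.84.0 - 179.96.87.255) does not contain 179.96.95.127
Longest matching prefix is /21 -> next hop DMZ-FW.

DMZ-FW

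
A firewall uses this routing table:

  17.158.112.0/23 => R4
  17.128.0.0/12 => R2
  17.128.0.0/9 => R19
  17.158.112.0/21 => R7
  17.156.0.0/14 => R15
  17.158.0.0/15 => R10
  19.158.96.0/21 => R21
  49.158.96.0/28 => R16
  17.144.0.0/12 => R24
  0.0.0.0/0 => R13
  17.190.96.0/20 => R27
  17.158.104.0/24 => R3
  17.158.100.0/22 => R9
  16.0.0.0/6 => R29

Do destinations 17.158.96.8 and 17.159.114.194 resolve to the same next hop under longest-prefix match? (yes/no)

17.158.96.8: longest match 17.158.0.0/15 -> R10
17.159.114.194: longest match 17.158.0.0/15 -> R10

yes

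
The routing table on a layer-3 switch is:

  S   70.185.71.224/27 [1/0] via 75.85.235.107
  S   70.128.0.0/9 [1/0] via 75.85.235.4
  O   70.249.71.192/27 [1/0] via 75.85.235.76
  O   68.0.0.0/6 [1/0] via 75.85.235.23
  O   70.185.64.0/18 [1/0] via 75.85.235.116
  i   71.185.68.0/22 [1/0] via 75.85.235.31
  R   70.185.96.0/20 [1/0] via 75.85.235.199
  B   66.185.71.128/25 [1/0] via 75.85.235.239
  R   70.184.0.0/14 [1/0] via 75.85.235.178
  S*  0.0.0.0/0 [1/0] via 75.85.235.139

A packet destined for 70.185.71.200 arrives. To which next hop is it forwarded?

Routes whose prefix contains 70.185.71.200:
  0.0.0.0/0 (default, matches everything) -> 75.85.235.139
  68.0.0.0/6 (68.0.0.0 - 71.255.255.255) -> 75.85.235.23
  70.128.0.0/9 (70.128.0.0 - 70.255.255.255) -> 75.85.235.4
  70.184.0.0/14 (70.184.0.0 - 70.187.255.255) -> 75.85.235.178
  70.185.64.0/18 (70.185.64.0 - 70.185.127.255) -> 75.85.235.116
More-specific entries that do NOT match:
  70.185.71.224/27 (70.185.71.224 - 70.185.71.255) does not contain 70.185.71.200
  70.249.71.192/27 (70.249.71.192 - 70.249.71.223) does not contain 70.185.71.200
  66.185.71.128/25 (66.185.71.128 - 66.185.71.255) does not contain 70.185.71.200
  71.185.68.0/22 (71.185.68.0 - 71.185.71.255) does not contain 70.185.71.200
  70.185.96.0/20 (70.185.96.0 - 70.185.111.255) does not contain 70.185.71.200
Longest matching prefix is /18 -> next hop 75.85.235.116.

75.85.235.116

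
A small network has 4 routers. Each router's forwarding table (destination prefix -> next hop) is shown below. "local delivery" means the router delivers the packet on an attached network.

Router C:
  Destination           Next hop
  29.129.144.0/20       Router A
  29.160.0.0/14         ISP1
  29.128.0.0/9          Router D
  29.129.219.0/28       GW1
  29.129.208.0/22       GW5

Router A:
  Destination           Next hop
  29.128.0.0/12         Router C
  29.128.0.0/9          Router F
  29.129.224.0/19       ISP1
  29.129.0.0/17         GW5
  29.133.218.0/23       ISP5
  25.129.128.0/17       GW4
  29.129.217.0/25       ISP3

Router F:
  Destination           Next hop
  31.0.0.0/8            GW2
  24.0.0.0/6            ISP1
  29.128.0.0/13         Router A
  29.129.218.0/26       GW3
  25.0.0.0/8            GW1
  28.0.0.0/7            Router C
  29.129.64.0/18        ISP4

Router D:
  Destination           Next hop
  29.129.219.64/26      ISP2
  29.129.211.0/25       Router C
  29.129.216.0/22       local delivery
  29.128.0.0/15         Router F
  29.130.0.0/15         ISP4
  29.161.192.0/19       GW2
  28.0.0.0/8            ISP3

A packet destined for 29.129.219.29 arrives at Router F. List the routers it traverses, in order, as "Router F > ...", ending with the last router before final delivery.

At Router F: longest match for 29.129.219.29 is 29.128.0.0/13 -> Router A
At Router A: longest match for 29.129.219.29 is 29.128.0.0/12 -> Router C
At Router C: longest match for 29.129.219.29 is 29.128.0.0/9 -> Router D
At Router D: longest match for 29.129.219.29 is 29.129.216.0/22 -> local delivery

Router F > Router A > Router C > Router D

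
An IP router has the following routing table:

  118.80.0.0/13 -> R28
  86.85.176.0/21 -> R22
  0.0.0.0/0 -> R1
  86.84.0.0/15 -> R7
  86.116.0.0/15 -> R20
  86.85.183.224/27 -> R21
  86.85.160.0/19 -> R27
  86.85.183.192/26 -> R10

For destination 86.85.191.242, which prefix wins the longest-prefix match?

Entries matching 86.85.191.242:
  0.0.0.0/0 (default, matches everything)
  86.84.0.0/15 (86.84.0.0 - 86.85.255.255)
  86.85.160.0/19 (86.85.160.0 - 86.85.191.255)
Most specific is 86.85.160.0/19.

86.85.160.0/19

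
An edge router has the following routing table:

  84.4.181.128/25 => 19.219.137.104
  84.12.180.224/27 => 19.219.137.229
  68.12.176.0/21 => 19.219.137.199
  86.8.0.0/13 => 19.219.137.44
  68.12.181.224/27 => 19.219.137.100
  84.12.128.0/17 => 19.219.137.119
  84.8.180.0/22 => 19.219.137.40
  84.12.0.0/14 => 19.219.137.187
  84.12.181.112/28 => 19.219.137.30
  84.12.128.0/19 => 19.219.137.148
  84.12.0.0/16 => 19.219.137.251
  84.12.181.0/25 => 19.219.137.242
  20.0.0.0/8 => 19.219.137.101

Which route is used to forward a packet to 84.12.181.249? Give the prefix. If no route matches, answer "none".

84.12.128.0/17

Entries matching 84.12.181.249:
  84.12.0.0/14 (84.12.0.0 - 84.15.255.255)
  84.12.0.0/16 (84.12.0.0 - 84.12.255.255)
  84.12.128.0/17 (84.12.128.0 - 84.12.255.255)
Most specific is 84.12.128.0/17.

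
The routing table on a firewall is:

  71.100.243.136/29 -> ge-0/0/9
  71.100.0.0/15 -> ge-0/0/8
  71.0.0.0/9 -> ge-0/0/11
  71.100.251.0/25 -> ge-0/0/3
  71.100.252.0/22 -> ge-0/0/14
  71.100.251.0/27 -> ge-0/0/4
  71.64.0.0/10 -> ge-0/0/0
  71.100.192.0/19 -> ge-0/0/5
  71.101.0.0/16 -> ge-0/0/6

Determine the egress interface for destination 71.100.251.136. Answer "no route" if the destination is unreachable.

Routes whose prefix contains 71.100.251.136:
  71.0.0.0/9 (71.0.0.0 - 71.127.255.255) -> ge-0/0/11
  71.64.0.0/10 (71.64.0.0 - 71.127.255.255) -> ge-0/0/0
  71.100.0.0/15 (71.100.0.0 - 71.101.255.255) -> ge-0/0/8
More-specific entries that do NOT match:
  71.100.243.136/29 (71.100.243.136 - 71.100.243.143) does not contain 71.100.251.136
  71.100.251.0/27 (71.100.251.0 - 71.100.251.31) does not contain 71.100.251.136
  71.100.251.0/25 (71.100.251.0 - 71.100.251.127) does not contain 71.100.251.136
  71.100.252.0/22 (71.100.252.0 - 71.100.255.255) does not contain 71.100.251.136
  71.100.192.0/19 (71.100.192.0 - 71.100.223.255) does not contain 71.100.251.136
  71.101.0.0/16 (71.101.0.0 - 71.101.255.255) does not contain 71.100.251.136
Longest matching prefix is /15 -> interface ge-0/0/8.

ge-0/0/8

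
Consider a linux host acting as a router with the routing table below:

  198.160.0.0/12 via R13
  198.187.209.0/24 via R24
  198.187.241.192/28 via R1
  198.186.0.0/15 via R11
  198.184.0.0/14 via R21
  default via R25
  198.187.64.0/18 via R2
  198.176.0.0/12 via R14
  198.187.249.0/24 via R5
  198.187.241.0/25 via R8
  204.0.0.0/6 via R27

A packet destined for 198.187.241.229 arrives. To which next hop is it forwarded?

R11

Routes whose prefix contains 198.187.241.229:
  0.0.0.0/0 (default, matches everything) -> R25
  198.176.0.0/12 (198.176.0.0 - 198.191.255.255) -> R14
  198.184.0.0/14 (198.184.0.0 - 198.187.255.255) -> R21
  198.186.0.0/15 (198.186.0.0 - 198.187.255.255) -> R11
More-specific entries that do NOT match:
  198.187.241.192/28 (198.187.241.192 - 198.187.241.207) does not contain 198.187.241.229
  198.187.241.0/25 (198.187.241.0 - 198.187.241.127) does not contain 198.187.241.229
  198.187.209.0/24 (198.187.209.0 - 198.187.209.255) does not contain 198.187.241.229
  198.187.249.0/24 (198.187.249.0 - 198.187.249.255) does not contain 198.187.241.229
  198.187.64.0/18 (198.187.64.0 - 198.187.127.255) does not contain 198.187.241.229
Longest matching prefix is /15 -> next hop R11.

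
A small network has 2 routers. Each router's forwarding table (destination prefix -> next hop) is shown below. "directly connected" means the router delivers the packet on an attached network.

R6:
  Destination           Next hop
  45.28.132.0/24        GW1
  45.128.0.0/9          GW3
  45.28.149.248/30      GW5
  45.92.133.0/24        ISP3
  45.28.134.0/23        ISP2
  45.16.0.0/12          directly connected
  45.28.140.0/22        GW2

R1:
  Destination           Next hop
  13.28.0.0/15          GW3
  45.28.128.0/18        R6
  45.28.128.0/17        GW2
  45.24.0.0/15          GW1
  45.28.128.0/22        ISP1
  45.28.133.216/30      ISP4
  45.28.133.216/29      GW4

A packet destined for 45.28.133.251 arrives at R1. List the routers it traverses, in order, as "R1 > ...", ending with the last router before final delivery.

R1 > R6

At R1: longest match for 45.28.133.251 is 45.28.128.0/18 -> R6
At R6: longest match for 45.28.133.251 is 45.16.0.0/12 -> directly connected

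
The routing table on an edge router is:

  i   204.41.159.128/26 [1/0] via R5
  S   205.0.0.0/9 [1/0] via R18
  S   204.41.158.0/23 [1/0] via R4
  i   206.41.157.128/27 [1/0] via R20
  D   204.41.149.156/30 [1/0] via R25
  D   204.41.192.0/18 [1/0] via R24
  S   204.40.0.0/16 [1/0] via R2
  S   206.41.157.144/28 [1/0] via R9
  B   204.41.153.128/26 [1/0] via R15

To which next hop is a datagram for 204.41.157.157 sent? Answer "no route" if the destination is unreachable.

no route

No entry's prefix contains 204.41.157.157; there is no default route.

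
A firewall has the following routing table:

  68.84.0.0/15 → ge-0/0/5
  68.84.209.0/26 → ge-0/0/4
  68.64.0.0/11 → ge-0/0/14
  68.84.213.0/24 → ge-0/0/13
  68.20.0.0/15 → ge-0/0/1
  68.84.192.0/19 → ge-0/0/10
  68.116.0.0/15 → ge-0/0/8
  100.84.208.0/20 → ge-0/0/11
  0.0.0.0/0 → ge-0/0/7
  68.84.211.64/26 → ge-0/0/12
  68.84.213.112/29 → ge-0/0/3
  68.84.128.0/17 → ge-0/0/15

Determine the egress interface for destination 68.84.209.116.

ge-0/0/10

Routes whose prefix contains 68.84.209.116:
  0.0.0.0/0 (default, matches everything) -> ge-0/0/7
  68.64.0.0/11 (68.64.0.0 - 68.95.255.255) -> ge-0/0/14
  68.84.0.0/15 (68.84.0.0 - 68.85.255.255) -> ge-0/0/5
  68.84.128.0/17 (68.84.128.0 - 68.84.255.255) -> ge-0/0/15
  68.84.192.0/19 (68.84.192.0 - 68.84.223.255) -> ge-0/0/10
More-specific entries that do NOT match:
  68.84.213.112/29 (68.84.213.112 - 68.84.213.119) does not contain 68.84.209.116
  68.84.209.0/26 (68.84.209.0 - 68.84.209.63) does not contain 68.84.209.116
  68.84.211.64/26 (68.84.211.64 - 68.84.211.127) does not contain 68.84.209.116
  68.84.213.0/24 (68.84.213.0 - 68.84.213.255) does not contain 68.84.209.116
  100.84.208.0/20 (100.84.208.0 - 100.84.223.255) does not contain 68.84.209.116
Longest matching prefix is /19 -> interface ge-0/0/10.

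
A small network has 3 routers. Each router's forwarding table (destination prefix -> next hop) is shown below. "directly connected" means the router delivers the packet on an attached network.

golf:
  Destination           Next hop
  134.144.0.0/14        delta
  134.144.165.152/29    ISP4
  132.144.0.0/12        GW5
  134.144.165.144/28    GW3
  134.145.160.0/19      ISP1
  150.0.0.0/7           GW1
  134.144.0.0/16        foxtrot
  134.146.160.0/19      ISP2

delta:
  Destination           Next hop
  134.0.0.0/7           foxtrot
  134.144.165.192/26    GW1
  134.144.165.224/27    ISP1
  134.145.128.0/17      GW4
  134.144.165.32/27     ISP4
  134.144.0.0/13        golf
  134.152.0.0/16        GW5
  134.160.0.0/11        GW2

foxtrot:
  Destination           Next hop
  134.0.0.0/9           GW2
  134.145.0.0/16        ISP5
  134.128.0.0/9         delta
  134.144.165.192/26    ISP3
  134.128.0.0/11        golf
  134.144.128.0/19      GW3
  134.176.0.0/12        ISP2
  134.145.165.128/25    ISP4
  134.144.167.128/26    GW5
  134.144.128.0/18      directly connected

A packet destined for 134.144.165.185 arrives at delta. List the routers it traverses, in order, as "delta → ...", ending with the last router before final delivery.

At delta: longest match for 134.144.165.185 is 134.144.0.0/13 -> golf
At golf: longest match for 134.144.165.185 is 134.144.0.0/16 -> foxtrot
At foxtrot: longest match for 134.144.165.185 is 134.144.128.0/18 -> directly connected

delta → golf → foxtrot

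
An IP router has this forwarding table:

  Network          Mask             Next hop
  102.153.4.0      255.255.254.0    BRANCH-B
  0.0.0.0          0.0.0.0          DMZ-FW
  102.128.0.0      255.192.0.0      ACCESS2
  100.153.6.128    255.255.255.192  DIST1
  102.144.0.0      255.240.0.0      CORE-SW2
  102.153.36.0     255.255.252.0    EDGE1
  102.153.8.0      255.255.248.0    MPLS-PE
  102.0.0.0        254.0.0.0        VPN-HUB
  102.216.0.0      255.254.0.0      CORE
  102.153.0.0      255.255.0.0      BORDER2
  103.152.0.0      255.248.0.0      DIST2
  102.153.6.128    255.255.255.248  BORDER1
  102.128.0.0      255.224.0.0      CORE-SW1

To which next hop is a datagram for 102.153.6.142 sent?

BORDER2

Routes whose prefix contains 102.153.6.142:
  0.0.0.0/0 (default, matches everything) -> DMZ-FW
  102.0.0.0/7 (102.0.0.0 - 103.255.255.255) -> VPN-HUB
  102.128.0.0/10 (102.128.0.0 - 102.191.255.255) -> ACCESS2
  102.128.0.0/11 (102.128.0.0 - 102.159.255.255) -> CORE-SW1
  102.144.0.0/12 (102.144.0.0 - 102.159.255.255) -> CORE-SW2
  102.153.0.0/16 (102.153.0.0 - 102.153.255.255) -> BORDER2
More-specific entries that do NOT match:
  102.153.6.128/29 (102.153.6.128 - 102.153.6.135) does not contain 102.153.6.142
  100.153.6.128/26 (100.153.6.128 - 100.153.6.191) does not contain 102.153.6.142
  102.153.4.0/23 (102.153.4.0 - 102.153.5.255) does not contain 102.153.6.142
  102.153.36.0/22 (102.153.36.0 - 102.153.39.255) does not contain 102.153.6.142
  102.153.8.0/21 (102.153.8.0 - 102.153.15.255) does not contain 102.153.6.142
Longest matching prefix is /16 -> next hop BORDER2.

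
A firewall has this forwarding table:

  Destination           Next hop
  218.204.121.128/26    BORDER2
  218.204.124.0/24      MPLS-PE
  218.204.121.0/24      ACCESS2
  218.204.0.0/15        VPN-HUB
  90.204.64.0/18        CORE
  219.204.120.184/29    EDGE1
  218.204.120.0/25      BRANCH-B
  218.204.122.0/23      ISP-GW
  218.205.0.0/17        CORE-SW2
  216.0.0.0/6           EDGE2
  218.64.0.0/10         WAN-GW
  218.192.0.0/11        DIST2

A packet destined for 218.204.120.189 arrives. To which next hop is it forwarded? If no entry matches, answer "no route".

VPN-HUB

Routes whose prefix contains 218.204.120.189:
  216.0.0.0/6 (216.0.0.0 - 219.255.255.255) -> EDGE2
  218.192.0.0/11 (218.192.0.0 - 218.223.255.255) -> DIST2
  218.204.0.0/15 (218.204.0.0 - 218.205.255.255) -> VPN-HUB
More-specific entries that do NOT match:
  219.204.120.184/29 (219.204.120.184 - 219.204.120.191) does not contain 218.204.120.189
  218.204.121.128/26 (218.204.121.128 - 218.204.121.191) does not contain 218.204.120.189
  218.204.120.0/25 (218.204.120.0 - 218.204.120.127) does not contain 218.204.120.189
  218.204.124.0/24 (218.204.124.0 - 218.204.124.255) does not contain 218.204.120.189
  218.204.121.0/24 (218.204.121.0 - 218.204.121.255) does not contain 218.204.120.189
  218.204.122.0/23 (218.204.122.0 - 218.204.123.255) does not contain 218.204.120.189
  90.204.64.0/18 (90.204.64.0 - 90.204.127.255) does not contain 218.204.120.189
  218.205.0.0/17 (218.205.0.0 - 218.205.127.255) does not contain 218.204.120.189
Longest matching prefix is /15 -> next hop VPN-HUB.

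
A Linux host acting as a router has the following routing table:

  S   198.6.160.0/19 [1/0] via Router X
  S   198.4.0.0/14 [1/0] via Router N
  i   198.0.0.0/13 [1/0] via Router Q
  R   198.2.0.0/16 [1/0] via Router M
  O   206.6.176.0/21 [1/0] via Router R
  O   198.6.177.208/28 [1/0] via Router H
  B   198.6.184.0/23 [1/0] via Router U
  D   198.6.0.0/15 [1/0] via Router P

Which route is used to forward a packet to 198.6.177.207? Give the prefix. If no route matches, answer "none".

198.6.160.0/19

Entries matching 198.6.177.207:
  198.0.0.0/13 (198.0.0.0 - 198.7.255.255)
  198.4.0.0/14 (198.4.0.0 - 198.7.255.255)
  198.6.0.0/15 (198.6.0.0 - 198.7.255.255)
  198.6.160.0/19 (198.6.160.0 - 198.6.191.255)
Most specific is 198.6.160.0/19.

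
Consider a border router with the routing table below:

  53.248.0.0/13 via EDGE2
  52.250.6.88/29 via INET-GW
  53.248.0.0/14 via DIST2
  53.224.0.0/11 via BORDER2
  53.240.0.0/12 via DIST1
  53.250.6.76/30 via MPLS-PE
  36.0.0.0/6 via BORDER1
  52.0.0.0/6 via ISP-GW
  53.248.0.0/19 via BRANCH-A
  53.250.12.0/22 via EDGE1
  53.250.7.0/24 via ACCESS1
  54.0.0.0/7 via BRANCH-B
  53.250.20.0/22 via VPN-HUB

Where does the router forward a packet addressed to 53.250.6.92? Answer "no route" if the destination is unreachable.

Routes whose prefix contains 53.250.6.92:
  52.0.0.0/6 (52.0.0.0 - 55.255.255.255) -> ISP-GW
  53.224.0.0/11 (53.224.0.0 - 53.255.255.255) -> BORDER2
  53.240.0.0/12 (53.240.0.0 - 53.255.255.255) -> DIST1
  53.248.0.0/13 (53.248.0.0 - 53.255.255.255) -> EDGE2
  53.248.0.0/14 (53.248.0.0 - 53.251.255.255) -> DIST2
More-specific entries that do NOT match:
  53.250.6.76/30 (53.250.6.76 - 53.250.6.79) does not contain 53.250.6.92
  52.250.6.88/29 (52.250.6.88 - 52.250.6.95) does not contain 53.250.6.92
  53.250.7.0/24 (53.250.7.0 - 53.250.7.255) does not contain 53.250.6.92
  53.250.12.0/22 (53.250.12.0 - 53.250.15.255) does not contain 53.250.6.92
  53.250.20.0/22 (53.250.20.0 - 53.250.23.255) does not contain 53.250.6.92
  53.248.0.0/19 (53.248.0.0 - 53.248.31.255) does not contain 53.250.6.92
Longest matching prefix is /14 -> next hop DIST2.

DIST2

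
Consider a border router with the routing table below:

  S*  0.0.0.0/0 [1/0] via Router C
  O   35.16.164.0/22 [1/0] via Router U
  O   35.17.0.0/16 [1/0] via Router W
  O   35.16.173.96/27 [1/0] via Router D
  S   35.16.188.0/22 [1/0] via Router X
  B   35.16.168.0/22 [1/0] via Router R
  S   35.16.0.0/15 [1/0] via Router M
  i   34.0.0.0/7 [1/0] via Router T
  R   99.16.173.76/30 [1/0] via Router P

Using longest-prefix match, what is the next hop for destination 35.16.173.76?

Router M

Routes whose prefix contains 35.16.173.76:
  0.0.0.0/0 (default, matches everything) -> Router C
  34.0.0.0/7 (34.0.0.0 - 35.255.255.255) -> Router T
  35.16.0.0/15 (35.16.0.0 - 35.17.255.255) -> Router M
More-specific entries that do NOT match:
  99.16.173.76/30 (99.16.173.76 - 99.16.173.79) does not contain 35.16.173.76
  35.16.173.96/27 (35.16.173.96 - 35.16.173.127) does not contain 35.16.173.76
  35.16.164.0/22 (35.16.164.0 - 35.16.167.255) does not contain 35.16.173.76
  35.16.188.0/22 (35.16.188.0 - 35.16.191.255) does not contain 35.16.173.76
  35.16.168.0/22 (35.16.168.0 - 35.16.171.255) does not contain 35.16.173.76
  35.17.0.0/16 (35.17.0.0 - 35.17.255.255) does not contain 35.16.173.76
Longest matching prefix is /15 -> next hop Router M.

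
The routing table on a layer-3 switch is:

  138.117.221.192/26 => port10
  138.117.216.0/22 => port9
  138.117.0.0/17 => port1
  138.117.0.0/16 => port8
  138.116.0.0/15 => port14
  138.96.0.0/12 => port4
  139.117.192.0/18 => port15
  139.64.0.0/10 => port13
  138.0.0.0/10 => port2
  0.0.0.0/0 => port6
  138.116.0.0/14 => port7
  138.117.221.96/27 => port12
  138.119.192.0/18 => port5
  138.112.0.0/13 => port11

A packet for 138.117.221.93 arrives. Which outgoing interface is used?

port8

Routes whose prefix contains 138.117.221.93:
  0.0.0.0/0 (default, matches everything) -> port6
  138.112.0.0/13 (138.112.0.0 - 138.119.255.255) -> port11
  138.116.0.0/14 (138.116.0.0 - 138.119.255.255) -> port7
  138.116.0.0/15 (138.116.0.0 - 138.117.255.255) -> port14
  138.117.0.0/16 (138.117.0.0 - 138.117.255.255) -> port8
More-specific entries that do NOT match:
  138.117.221.96/27 (138.117.221.96 - 138.117.221.127) does not contain 138.117.221.93
  138.117.221.192/26 (138.117.221.192 - 138.117.221.255) does not contain 138.117.221.93
  138.117.216.0/22 (138.117.216.0 - 138.117.219.255) does not contain 138.117.221.93
  139.117.192.0/18 (139.117.192.0 - 139.117.255.255) does not contain 138.117.221.93
  138.119.192.0/18 (138.119.192.0 - 138.119.255.255) does not contain 138.117.221.93
  138.117.0.0/17 (138.117.0.0 - 138.117.127.255) does not contain 138.117.221.93
Longest matching prefix is /16 -> interface port8.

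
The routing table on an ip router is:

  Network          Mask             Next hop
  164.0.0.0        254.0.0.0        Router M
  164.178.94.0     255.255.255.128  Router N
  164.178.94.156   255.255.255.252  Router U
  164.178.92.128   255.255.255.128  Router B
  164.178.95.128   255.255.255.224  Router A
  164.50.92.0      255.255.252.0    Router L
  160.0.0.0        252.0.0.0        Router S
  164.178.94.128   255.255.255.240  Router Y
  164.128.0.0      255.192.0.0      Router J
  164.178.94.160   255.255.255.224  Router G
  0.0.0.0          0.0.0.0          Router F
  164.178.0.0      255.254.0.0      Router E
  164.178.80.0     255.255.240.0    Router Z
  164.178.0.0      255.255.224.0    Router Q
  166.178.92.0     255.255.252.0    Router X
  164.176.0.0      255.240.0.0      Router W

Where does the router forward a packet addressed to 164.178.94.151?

Router Z

Routes whose prefix contains 164.178.94.151:
  0.0.0.0/0 (default, matches everything) -> Router F
  164.0.0.0/7 (164.0.0.0 - 165.255.255.255) -> Router M
  164.128.0.0/10 (164.128.0.0 - 164.191.255.255) -> Router J
  164.176.0.0/12 (164.176.0.0 - 164.191.255.255) -> Router W
  164.178.0.0/15 (164.178.0.0 - 164.179.255.255) -> Router E
  164.178.80.0/20 (164.178.80.0 - 164.178.95.255) -> Router Z
More-specific entries that do NOT match:
  164.178.94.156/30 (164.178.94.156 - 164.178.94.159) does not contain 164.178.94.151
  164.178.94.128/28 (164.178.94.128 - 164.178.94.143) does not contain 164.178.94.151
  164.178.95.128/27 (164.178.95.128 - 164.178.95.159) does not contain 164.178.94.151
  164.178.94.160/27 (164.178.94.160 - 164.178.94.191) does not contain 164.178.94.151
  164.178.94.0/25 (164.178.94.0 - 164.178.94.127) does not contain 164.178.94.151
  164.178.92.128/25 (164.178.92.128 - 164.178.92.255) does not contain 164.178.94.151
  164.50.92.0/22 (164.50.92.0 - 164.50.95.255) does not contain 164.178.94.151
  166.178.92.0/22 (166.178.92.0 - 166.178.95.255) does not contain 164.178.94.151
Longest matching prefix is /20 -> next hop Router Z.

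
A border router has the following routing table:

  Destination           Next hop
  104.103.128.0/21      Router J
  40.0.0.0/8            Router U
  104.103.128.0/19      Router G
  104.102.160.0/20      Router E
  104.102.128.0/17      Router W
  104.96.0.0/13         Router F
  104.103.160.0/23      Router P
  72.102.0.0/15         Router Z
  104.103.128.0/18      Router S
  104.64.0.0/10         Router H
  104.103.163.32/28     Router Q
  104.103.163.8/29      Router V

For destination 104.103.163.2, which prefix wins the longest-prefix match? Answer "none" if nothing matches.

104.103.128.0/18

Entries matching 104.103.163.2:
  104.64.0.0/10 (104.64.0.0 - 104.127.255.255)
  104.96.0.0/13 (104.96.0.0 - 104.103.255.255)
  104.103.128.0/18 (104.103.128.0 - 104.103.191.255)
Most specific is 104.103.128.0/18.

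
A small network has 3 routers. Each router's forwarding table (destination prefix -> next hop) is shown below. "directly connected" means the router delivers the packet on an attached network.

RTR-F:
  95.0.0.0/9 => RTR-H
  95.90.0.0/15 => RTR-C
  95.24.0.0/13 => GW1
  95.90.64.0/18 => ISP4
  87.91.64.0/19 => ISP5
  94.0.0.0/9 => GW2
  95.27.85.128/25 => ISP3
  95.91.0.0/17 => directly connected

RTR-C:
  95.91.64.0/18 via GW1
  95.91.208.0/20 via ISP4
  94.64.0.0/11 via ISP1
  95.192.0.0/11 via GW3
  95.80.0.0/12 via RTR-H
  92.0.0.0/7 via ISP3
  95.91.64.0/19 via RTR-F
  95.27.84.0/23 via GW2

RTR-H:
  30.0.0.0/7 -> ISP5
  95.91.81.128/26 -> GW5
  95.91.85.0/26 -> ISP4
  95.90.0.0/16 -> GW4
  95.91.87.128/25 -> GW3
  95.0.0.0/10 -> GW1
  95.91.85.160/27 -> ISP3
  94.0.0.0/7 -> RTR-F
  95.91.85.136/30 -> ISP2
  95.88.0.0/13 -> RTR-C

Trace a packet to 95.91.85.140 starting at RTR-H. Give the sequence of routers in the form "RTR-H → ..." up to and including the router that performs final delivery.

At RTR-H: longest match for 95.91.85.140 is 95.88.0.0/13 -> RTR-C
At RTR-C: longest match for 95.91.85.140 is 95.91.64.0/19 -> RTR-F
At RTR-F: longest match for 95.91.85.140 is 95.91.0.0/17 -> directly connected

RTR-H → RTR-C → RTR-F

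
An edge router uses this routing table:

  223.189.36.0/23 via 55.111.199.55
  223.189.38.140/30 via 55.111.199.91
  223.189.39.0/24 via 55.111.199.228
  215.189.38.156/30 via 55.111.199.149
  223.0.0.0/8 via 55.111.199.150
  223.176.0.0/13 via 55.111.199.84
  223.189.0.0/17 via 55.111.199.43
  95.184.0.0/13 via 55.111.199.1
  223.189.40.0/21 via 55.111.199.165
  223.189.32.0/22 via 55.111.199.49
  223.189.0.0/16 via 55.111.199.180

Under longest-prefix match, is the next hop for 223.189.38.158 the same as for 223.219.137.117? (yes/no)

223.189.38.158: longest match 223.189.0.0/17 -> 55.111.199.43
223.219.137.117: longest match 223.0.0.0/8 -> 55.111.199.150

no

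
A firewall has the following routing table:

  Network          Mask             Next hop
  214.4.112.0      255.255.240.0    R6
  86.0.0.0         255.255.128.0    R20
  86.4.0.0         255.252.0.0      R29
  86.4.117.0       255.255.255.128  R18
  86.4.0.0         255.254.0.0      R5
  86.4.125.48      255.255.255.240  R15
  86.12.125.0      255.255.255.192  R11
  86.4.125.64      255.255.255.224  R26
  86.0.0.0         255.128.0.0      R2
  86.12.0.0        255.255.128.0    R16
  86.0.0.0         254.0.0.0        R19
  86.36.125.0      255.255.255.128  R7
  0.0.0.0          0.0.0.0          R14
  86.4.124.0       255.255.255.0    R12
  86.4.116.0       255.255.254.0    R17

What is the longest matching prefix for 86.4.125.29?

86.4.0.0/15

Entries matching 86.4.125.29:
  0.0.0.0/0 (default, matches everything)
  86.0.0.0/7 (86.0.0.0 - 87.255.255.255)
  86.0.0.0/9 (86.0.0.0 - 86.127.255.255)
  86.4.0.0/14 (86.4.0.0 - 86.7.255.255)
  86.4.0.0/15 (86.4.0.0 - 86.5.255.255)
Most specific is 86.4.0.0/15.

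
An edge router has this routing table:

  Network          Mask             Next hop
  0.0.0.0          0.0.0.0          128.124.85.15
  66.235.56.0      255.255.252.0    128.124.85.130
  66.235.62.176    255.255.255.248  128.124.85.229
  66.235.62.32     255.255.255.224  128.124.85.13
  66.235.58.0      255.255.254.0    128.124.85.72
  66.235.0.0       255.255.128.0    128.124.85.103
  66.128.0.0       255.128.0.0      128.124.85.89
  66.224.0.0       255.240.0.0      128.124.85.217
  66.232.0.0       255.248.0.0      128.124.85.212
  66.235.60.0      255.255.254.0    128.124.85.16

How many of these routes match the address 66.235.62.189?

Prefixes containing 66.235.62.189:
  0.0.0.0/0 (default, matches everything)
  66.128.0.0/9 (66.128.0.0 - 66.255.255.255)
  66.224.0.0/12 (66.224.0.0 - 66.239.255.255)
  66.232.0.0/13 (66.232.0.0 - 66.239.255.255)
  66.235.0.0/17 (66.235.0.0 - 66.235.127.255)
Total matching entries: 5.

5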